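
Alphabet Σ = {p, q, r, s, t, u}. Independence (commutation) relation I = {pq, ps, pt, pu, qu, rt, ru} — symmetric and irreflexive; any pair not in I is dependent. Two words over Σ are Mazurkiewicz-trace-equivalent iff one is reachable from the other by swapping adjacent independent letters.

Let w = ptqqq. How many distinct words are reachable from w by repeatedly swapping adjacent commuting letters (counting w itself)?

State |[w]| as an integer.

5

#0=p has no predecessor
#1=t has no predecessor
#2=q depends on [1:t]
#3=q depends on [2:q]
#4=q depends on [3:q]
sources: [0:p, 1:t]
N(rest) = Σ N(rest − s) over sources s of rest; N(one piece) = 1:
  size 1 → [0]=1  [4]=1
  size 2 → [0,4]=2  [3,4]=1
  size 3 → [0,3,4]=3  [2,3,4]=1
  first=0(p) contributes 1
  first=1(t) contributes 4
|[w]| = 5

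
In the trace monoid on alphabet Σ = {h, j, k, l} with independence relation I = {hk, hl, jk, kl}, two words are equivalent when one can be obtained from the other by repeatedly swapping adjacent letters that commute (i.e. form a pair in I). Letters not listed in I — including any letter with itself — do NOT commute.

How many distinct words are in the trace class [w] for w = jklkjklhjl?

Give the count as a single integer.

0(j) covers ∅
1(k) covers ∅
2(l) covers 0:j
3(k) covers 1:k
4(j) covers 2:l
5(k) covers 3:k
6(l) covers 4:j
7(h) covers 4:j
8(j) covers 6:l, 7:h
9(l) covers 8:j
floor of heap: 0:j, 1:k
completions by unplaced set U, small U first (add the entries for U minus each lowest piece of U):
  |U|=1: {5}:1  {9}:1
  |U|=2: {3,5}:1  {5,9}:2  {8,9}:1
  |U|=3: {1,3,5}:1  {3,5,9}:3  {5,8,9}:3  {6,8,9}:1  {7,8,9}:1
  |U|=4: {1,3,5,9}:4  {3,5,8,9}:6  {5,6,8,9}:4  {5,7,8,9}:4  {6,7,8,9}:2
  |U|=5: {1,3,5,8,9}:10  {3,5,6,8,9}:10  {3,5,7,8,9}:10  {4,6,7,8,9}:2  {5,6,7,8,9}:10
  |U|=6: {1,3,5,6,8,9}:20  {1,3,5,7,8,9}:20  {2,4,6,7,8,9}:2  {3,5,6,7,8,9}:30  {4,5,6,7,8,9}:12
  |U|=7: {0,2,4,6,7,8,9}:2  {1,3,5,6,7,8,9}:70  {2,4,5,6,7,8,9}:14  {3,4,5,6,7,8,9}:42
  |U|=8: {0,2,4,5,6,7,8,9}:16  {1,3,4,5,6,7,8,9}:112  {2,3,4,5,6,7,8,9}:56
  start at 0(j): 168
  start at 1(k): 72
sum over floor = 240

240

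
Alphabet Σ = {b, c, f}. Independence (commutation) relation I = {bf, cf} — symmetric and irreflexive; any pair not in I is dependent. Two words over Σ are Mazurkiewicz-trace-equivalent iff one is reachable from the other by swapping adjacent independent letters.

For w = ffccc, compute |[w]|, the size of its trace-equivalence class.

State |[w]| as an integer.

10

#0=f has no predecessor
#1=f depends on [0:f]
#2=c has no predecessor
#3=c depends on [2:c]
#4=c depends on [3:c]
sources: [0:f, 2:c]
N(rest) = Σ N(rest − s) over sources s of rest; N(one piece) = 1:
  size 1 → [1]=1  [4]=1
  size 2 → [0,1]=1  [1,4]=2  [3,4]=1
  size 3 → [0,1,4]=3  [1,3,4]=3  [2,3,4]=1
  first=0(f) contributes 4
  first=2(c) contributes 6
|[w]| = 10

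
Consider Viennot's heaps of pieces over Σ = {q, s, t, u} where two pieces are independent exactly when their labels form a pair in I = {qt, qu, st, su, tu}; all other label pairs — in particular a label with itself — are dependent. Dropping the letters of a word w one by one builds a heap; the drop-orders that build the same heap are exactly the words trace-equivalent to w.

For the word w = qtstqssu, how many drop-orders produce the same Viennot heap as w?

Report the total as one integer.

168

0(q) covers ∅
1(t) covers ∅
2(s) covers 0:q
3(t) covers 1:t
4(q) covers 2:s
5(s) covers 4:q
6(s) covers 5:s
7(u) covers ∅
floor of heap: 0:q, 1:t, 7:u
completions by unplaced set U, small U first (add the entries for U minus each lowest piece of U):
  |U|=1: {3}:1  {6}:1  {7}:1
  |U|=2: {1,3}:1  {3,6}:2  {3,7}:2  {5,6}:1  {6,7}:2
  |U|=3: {1,3,6}:3  {1,3,7}:3  {3,5,6}:3  {3,6,7}:6  {4,5,6}:1  {5,6,7}:3
  |U|=4: {1,3,5,6}:6  {1,3,6,7}:12  {2,4,5,6}:1  {3,4,5,6}:4  {3,5,6,7}:12  {4,5,6,7}:4
  |U|=5: {0,2,4,5,6}:1  {1,3,4,5,6}:10  {1,3,5,6,7}:30  {2,3,4,5,6}:5  {2,4,5,6,7}:5  {3,4,5,6,7}:20
  |U|=6: {0,2,3,4,5,6}:6  {0,2,4,5,6,7}:6  {1,2,3,4,5,6}:15  {1,3,4,5,6,7}:60  {2,3,4,5,6,7}:30
  start at 0(q): 105
  start at 1(t): 42
  start at 7(u): 21
sum over floor = 168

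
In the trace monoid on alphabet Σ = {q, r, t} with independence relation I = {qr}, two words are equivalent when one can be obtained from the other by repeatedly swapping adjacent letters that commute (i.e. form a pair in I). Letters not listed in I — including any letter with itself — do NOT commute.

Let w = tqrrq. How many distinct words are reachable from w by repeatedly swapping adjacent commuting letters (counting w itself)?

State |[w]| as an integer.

piece 0:t — minimal
piece 1:q rests on {0:t}
piece 2:r rests on {0:t}
piece 3:r rests on {2:r}
piece 4:q rests on {1:q}
minimal pieces: {0:t}
ways to finish when only these pieces remain (= sum over removing one remaining piece with nothing left below it):
  1 left: {3}→1  {4}→1
  2 left: {1,4}→1  {2,3}→1  {3,4}→2
  3 left: {1,3,4}→3  {2,3,4}→3
  placing 0:t first → 6 extensions

6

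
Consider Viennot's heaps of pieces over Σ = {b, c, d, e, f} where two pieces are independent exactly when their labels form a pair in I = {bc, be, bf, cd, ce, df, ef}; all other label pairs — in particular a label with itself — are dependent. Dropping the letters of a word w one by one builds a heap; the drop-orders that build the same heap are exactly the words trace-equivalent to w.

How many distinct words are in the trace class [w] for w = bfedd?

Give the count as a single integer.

#0=b has no predecessor
#1=f has no predecessor
#2=e has no predecessor
#3=d depends on [0:b, 2:e]
#4=d depends on [3:d]
sources: [0:b, 1:f, 2:e]
N(rest) = Σ N(rest − s) over sources s of rest; N(one piece) = 1:
  size 1 → [1]=1  [4]=1
  size 2 → [1,4]=2  [3,4]=1
  size 3 → [0,3,4]=1  [1,3,4]=3  [2,3,4]=1
  first=0(b) contributes 4
  first=1(f) contributes 2
  first=2(e) contributes 4
|[w]| = 10

10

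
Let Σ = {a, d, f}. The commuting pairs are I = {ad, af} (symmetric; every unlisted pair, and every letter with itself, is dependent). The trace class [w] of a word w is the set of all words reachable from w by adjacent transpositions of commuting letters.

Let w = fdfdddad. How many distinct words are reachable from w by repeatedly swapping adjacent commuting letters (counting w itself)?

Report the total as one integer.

8

drop 0:f onto floor
drop 1:d onto {0:f}
drop 2:f onto {1:d}
drop 3:d onto {2:f}
drop 4:d onto {3:d}
drop 5:d onto {4:d}
drop 6:a onto floor
drop 7:d onto {5:d}
ground layer = {0:f, 6:a}
drop-orders for the pieces not yet dropped (sum over which currently-grounded one goes next):
  1 to go: {6} 1  {7} 1
  2 to go: {5,7} 1  {6,7} 2
  3 to go: {4,5,7} 1  {5,6,7} 3
  4 to go: {3,4,5,7} 1  {4,5,6,7} 4
  5 to go: {2,3,4,5,7} 1  {3,4,5,6,7} 5
  6 to go: {1,2,3,4,5,7} 1  {2,3,4,5,6,7} 6
  if 0:f drops first: 7 orders
  if 6:a drops first: 1 orders
heap linearizations: 8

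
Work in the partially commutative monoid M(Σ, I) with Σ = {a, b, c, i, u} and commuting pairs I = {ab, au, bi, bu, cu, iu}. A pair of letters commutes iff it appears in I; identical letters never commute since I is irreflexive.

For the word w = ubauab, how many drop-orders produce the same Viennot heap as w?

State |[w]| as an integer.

90

#0=u has no predecessor
#1=b has no predecessor
#2=a has no predecessor
#3=u depends on [0:u]
#4=a depends on [2:a]
#5=b depends on [1:b]
sources: [0:u, 1:b, 2:a]
N(rest) = Σ N(rest − s) over sources s of rest; N(one piece) = 1:
  size 1 → [3]=1  [4]=1  [5]=1
  size 2 → [0,3]=1  [1,5]=1  [2,4]=1  [3,4]=2  [3,5]=2  [4,5]=2
  size 3 → [0,3,4]=3  [0,3,5]=3  [1,3,5]=3  [1,4,5]=3  [2,3,4]=3  [2,4,5]=3  [3,4,5]=6
  size 4 → [0,1,3,5]=6  [0,2,3,4]=6  [0,3,4,5]=12  [1,2,4,5]=6  [1,3,4,5]=12  [2,3,4,5]=12
  first=0(u) contributes 30
  first=1(b) contributes 30
  first=2(a) contributes 30
|[w]| = 90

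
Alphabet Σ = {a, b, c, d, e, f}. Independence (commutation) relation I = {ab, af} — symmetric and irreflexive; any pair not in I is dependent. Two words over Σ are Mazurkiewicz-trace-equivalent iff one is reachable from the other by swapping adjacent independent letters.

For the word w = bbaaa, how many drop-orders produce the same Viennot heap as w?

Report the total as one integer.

drop 0:b onto floor
drop 1:b onto {0:b}
drop 2:a onto floor
drop 3:a onto {2:a}
drop 4:a onto {3:a}
ground layer = {0:b, 2:a}
drop-orders for the pieces not yet dropped (sum over which currently-grounded one goes next):
  1 to go: {1} 1  {4} 1
  2 to go: {0,1} 1  {1,4} 2  {3,4} 1
  3 to go: {0,1,4} 3  {1,3,4} 3  {2,3,4} 1
  if 0:b drops first: 4 orders
  if 2:a drops first: 6 orders
heap linearizations: 10

10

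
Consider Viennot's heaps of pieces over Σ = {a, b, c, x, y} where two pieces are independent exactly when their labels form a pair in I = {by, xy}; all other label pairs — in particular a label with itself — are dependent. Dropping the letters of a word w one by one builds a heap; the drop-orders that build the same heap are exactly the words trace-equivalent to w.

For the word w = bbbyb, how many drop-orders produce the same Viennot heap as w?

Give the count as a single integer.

piece 0:b — minimal
piece 1:b rests on {0:b}
piece 2:b rests on {1:b}
piece 3:y — minimal
piece 4:b rests on {2:b}
minimal pieces: {0:b, 3:y}
ways to finish when only these pieces remain (= sum over removing one remaining piece with nothing left below it):
  1 left: {3}→1  {4}→1
  2 left: {2,4}→1  {3,4}→2
  3 left: {1,2,4}→1  {2,3,4}→3
  placing 0:b first → 4 extensions
  placing 3:y first → 1 extensions
total linear extensions = 5

5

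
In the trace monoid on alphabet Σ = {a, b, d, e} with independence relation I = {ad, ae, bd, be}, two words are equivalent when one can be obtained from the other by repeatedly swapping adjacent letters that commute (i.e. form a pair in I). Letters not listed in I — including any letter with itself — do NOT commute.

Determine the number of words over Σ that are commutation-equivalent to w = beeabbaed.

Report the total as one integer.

piece 0:b — minimal
piece 1:e — minimal
piece 2:e rests on {1:e}
piece 3:a rests on {0:b}
piece 4:b rests on {3:a}
piece 5:b rests on {4:b}
piece 6:a rests on {5:b}
piece 7:e rests on {2:e}
piece 8:d rests on {7:e}
minimal pieces: {0:b, 1:e}
ways to finish when only these pieces remain (= sum over removing one remaining piece with nothing left below it):
  1 left: {6}→1  {8}→1
  2 left: {5,6}→1  {6,8}→2  {7,8}→1
  3 left: {2,7,8}→1  {4,5,6}→1  {5,6,8}→3  {6,7,8}→3
  4 left: {1,2,7,8}→1  {2,6,7,8}→4  {3,4,5,6}→1  {4,5,6,8}→4  {5,6,7,8}→6
  5 left: {0,3,4,5,6}→1  {1,2,6,7,8}→5  {2,5,6,7,8}→10  {3,4,5,6,8}→5  {4,5,6,7,8}→10
  6 left: {0,3,4,5,6,8}→6  {1,2,5,6,7,8}→15  {2,4,5,6,7,8}→20  {3,4,5,6,7,8}→15
  7 left: {0,3,4,5,6,7,8}→21  {1,2,4,5,6,7,8}→35  {2,3,4,5,6,7,8}→35
  placing 0:b first → 70 extensions
  placing 1:e first → 56 extensions
total linear extensions = 126

126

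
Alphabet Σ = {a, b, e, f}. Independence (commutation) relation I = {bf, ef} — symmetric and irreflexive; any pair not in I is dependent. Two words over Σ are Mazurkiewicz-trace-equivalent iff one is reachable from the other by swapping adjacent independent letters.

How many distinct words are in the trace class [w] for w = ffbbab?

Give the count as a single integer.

6

#0=f has no predecessor
#1=f depends on [0:f]
#2=b has no predecessor
#3=b depends on [2:b]
#4=a depends on [1:f, 3:b]
#5=b depends on [4:a]
sources: [0:f, 2:b]
N(rest) = Σ N(rest − s) over sources s of rest; N(one piece) = 1:
  size 1 → [5]=1
  size 2 → [4,5]=1
  size 3 → [1,4,5]=1  [3,4,5]=1
  size 4 → [0,1,4,5]=1  [1,3,4,5]=2  [2,3,4,5]=1
  first=0(f) contributes 3
  first=2(b) contributes 3
|[w]| = 6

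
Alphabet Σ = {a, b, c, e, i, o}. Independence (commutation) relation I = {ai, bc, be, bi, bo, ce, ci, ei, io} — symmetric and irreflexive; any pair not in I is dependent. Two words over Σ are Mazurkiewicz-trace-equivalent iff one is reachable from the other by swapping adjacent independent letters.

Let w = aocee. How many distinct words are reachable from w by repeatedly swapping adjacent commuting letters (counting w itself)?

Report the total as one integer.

0(a) covers ∅
1(o) covers 0:a
2(c) covers 1:o
3(e) covers 1:o
4(e) covers 3:e
floor of heap: 0:a
completions by unplaced set U, small U first (add the entries for U minus each lowest piece of U):
  |U|=1: {2}:1  {4}:1
  |U|=2: {2,4}:2  {3,4}:1
  |U|=3: {2,3,4}:3
  start at 0(a): 3

3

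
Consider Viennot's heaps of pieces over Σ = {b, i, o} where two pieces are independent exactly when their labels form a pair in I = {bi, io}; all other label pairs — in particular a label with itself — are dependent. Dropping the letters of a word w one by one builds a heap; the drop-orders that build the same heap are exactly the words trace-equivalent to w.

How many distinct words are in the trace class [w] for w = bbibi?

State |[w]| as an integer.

#0=b has no predecessor
#1=b depends on [0:b]
#2=i has no predecessor
#3=b depends on [1:b]
#4=i depends on [2:i]
sources: [0:b, 2:i]
N(rest) = Σ N(rest − s) over sources s of rest; N(one piece) = 1:
  size 1 → [3]=1  [4]=1
  size 2 → [1,3]=1  [2,4]=1  [3,4]=2
  size 3 → [0,1,3]=1  [1,3,4]=3  [2,3,4]=3
  first=0(b) contributes 6
  first=2(i) contributes 4
|[w]| = 10

10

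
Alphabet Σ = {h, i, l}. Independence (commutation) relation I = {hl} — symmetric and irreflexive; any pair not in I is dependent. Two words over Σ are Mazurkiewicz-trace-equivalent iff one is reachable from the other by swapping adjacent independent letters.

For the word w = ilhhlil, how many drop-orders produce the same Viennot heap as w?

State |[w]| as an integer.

6

piece 0:i — minimal
piece 1:l rests on {0:i}
piece 2:h rests on {0:i}
piece 3:h rests on {2:h}
piece 4:l rests on {1:l}
piece 5:i rests on {3:h, 4:l}
piece 6:l rests on {5:i}
minimal pieces: {0:i}
ways to finish when only these pieces remain (= sum over removing one remaining piece with nothing left below it):
  1 left: {6}→1
  2 left: {5,6}→1
  3 left: {3,5,6}→1  {4,5,6}→1
  4 left: {1,4,5,6}→1  {2,3,5,6}→1  {3,4,5,6}→2
  5 left: {1,3,4,5,6}→3  {2,3,4,5,6}→3
  placing 0:i first → 6 extensions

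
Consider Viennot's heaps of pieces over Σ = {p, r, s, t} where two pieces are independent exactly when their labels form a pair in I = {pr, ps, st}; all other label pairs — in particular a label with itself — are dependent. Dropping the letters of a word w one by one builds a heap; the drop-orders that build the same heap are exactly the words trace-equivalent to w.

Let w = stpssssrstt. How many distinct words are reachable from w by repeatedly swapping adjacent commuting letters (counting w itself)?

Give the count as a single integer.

87

0(s) covers ∅
1(t) covers ∅
2(p) covers 1:t
3(s) covers 0:s
4(s) covers 3:s
5(s) covers 4:s
6(s) covers 5:s
7(r) covers 1:t, 6:s
8(s) covers 7:r
9(t) covers 2:p, 7:r
10(t) covers 9:t
floor of heap: 0:s, 1:t
completions by unplaced set U, small U first (add the entries for U minus each lowest piece of U):
  |U|=1: {8}:1  {10}:1
  |U|=2: {8,10}:2  {9,10}:1
  |U|=3: {2,9,10}:1  {8,9,10}:3
  |U|=4: {2,8,9,10}:4  {7,8,9,10}:3
  |U|=5: {2,7,8,9,10}:7  {6,7,8,9,10}:3
  |U|=6: {1,2,7,8,9,10}:7  {2,6,7,8,9,10}:10  {5,6,7,8,9,10}:3
  |U|=7: {1,2,6,7,8,9,10}:17  {2,5,6,7,8,9,10}:13  {4,5,6,7,8,9,10}:3
  |U|=8: {1,2,5,6,7,8,9,10}:30  {2,4,5,6,7,8,9,10}:16  {3,4,5,6,7,8,9,10}:3
  |U|=9: {0,3,4,5,6,7,8,9,10}:3  {1,2,4,5,6,7,8,9,10}:46  {2,3,4,5,6,7,8,9,10}:19
  start at 0(s): 65
  start at 1(t): 22
sum over floor = 87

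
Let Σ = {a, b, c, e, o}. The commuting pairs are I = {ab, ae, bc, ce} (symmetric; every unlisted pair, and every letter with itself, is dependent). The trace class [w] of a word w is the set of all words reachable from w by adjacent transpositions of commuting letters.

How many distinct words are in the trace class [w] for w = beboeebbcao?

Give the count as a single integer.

#0=b has no predecessor
#1=e depends on [0:b]
#2=b depends on [1:e]
#3=o depends on [2:b]
#4=e depends on [3:o]
#5=e depends on [4:e]
#6=b depends on [5:e]
#7=b depends on [6:b]
#8=c depends on [3:o]
#9=a depends on [8:c]
#10=o depends on [7:b, 9:a]
sources: [0:b]
N(rest) = Σ N(rest − s) over sources s of rest; N(one piece) = 1:
  size 1 → [10]=1
  size 2 → [7,10]=1  [9,10]=1
  size 3 → [6,7,10]=1  [7,9,10]=2  [8,9,10]=1
  size 4 → [5,6,7,10]=1  [6,7,9,10]=3  [7,8,9,10]=3
  size 5 → [4,5,6,7,10]=1  [5,6,7,9,10]=4  [6,7,8,9,10]=6
  size 6 → [4,5,6,7,9,10]=5  [5,6,7,8,9,10]=10
  size 7 → [4,5,6,7,8,9,10]=15
  size 8 → [3,4,5,6,7,8,9,10]=15
  size 9 → [2,3,4,5,6,7,8,9,10]=15
  first=0(b) contributes 15

15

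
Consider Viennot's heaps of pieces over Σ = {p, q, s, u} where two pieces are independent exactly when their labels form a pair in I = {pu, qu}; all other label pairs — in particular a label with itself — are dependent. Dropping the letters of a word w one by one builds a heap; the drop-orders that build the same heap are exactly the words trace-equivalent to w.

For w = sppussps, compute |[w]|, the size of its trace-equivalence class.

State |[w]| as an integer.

3

#0=s has no predecessor
#1=p depends on [0:s]
#2=p depends on [1:p]
#3=u depends on [0:s]
#4=s depends on [2:p, 3:u]
#5=s depends on [4:s]
#6=p depends on [5:s]
#7=s depends on [6:p]
sources: [0:s]
N(rest) = Σ N(rest − s) over sources s of rest; N(one piece) = 1:
  size 1 → [7]=1
  size 2 → [6,7]=1
  size 3 → [5,6,7]=1
  size 4 → [4,5,6,7]=1
  size 5 → [2,4,5,6,7]=1  [3,4,5,6,7]=1
  size 6 → [1,2,4,5,6,7]=1  [2,3,4,5,6,7]=2
  first=0(s) contributes 3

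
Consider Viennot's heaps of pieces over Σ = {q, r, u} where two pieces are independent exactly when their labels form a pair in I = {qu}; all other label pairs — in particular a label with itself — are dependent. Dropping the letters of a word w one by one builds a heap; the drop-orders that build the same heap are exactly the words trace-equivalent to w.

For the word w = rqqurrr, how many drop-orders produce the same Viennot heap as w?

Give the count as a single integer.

3

drop 0:r onto floor
drop 1:q onto {0:r}
drop 2:q onto {1:q}
drop 3:u onto {0:r}
drop 4:r onto {2:q, 3:u}
drop 5:r onto {4:r}
drop 6:r onto {5:r}
ground layer = {0:r}
drop-orders for the pieces not yet dropped (sum over which currently-grounded one goes next):
  1 to go: {6} 1
  2 to go: {5,6} 1
  3 to go: {4,5,6} 1
  4 to go: {2,4,5,6} 1  {3,4,5,6} 1
  5 to go: {1,2,4,5,6} 1  {2,3,4,5,6} 2
  if 0:r drops first: 3 orders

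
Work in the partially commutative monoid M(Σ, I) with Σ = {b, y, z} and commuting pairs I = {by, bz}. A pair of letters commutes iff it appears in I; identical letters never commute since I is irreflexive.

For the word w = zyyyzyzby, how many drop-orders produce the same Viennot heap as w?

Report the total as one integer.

#0=z has no predecessor
#1=y depends on [0:z]
#2=y depends on [1:y]
#3=y depends on [2:y]
#4=z depends on [3:y]
#5=y depends on [4:z]
#6=z depends on [5:y]
#7=b has no predecessor
#8=y depends on [6:z]
sources: [0:z, 7:b]
N(rest) = Σ N(rest − s) over sources s of rest; N(one piece) = 1:
  size 1 → [7]=1  [8]=1
  size 2 → [6,8]=1  [7,8]=2
  size 3 → [5,6,8]=1  [6,7,8]=3
  size 4 → [4,5,6,8]=1  [5,6,7,8]=4
  size 5 → [3,4,5,6,8]=1  [4,5,6,7,8]=5
  size 6 → [2,3,4,5,6,8]=1  [3,4,5,6,7,8]=6
  size 7 → [1,2,3,4,5,6,8]=1  [2,3,4,5,6,7,8]=7
  first=0(z) contributes 8
  first=7(b) contributes 1
|[w]| = 9

9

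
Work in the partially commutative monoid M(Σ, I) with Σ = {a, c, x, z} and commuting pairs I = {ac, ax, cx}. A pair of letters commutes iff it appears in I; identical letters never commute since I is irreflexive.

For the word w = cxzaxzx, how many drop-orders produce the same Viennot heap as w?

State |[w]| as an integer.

#0=c has no predecessor
#1=x has no predecessor
#2=z depends on [0:c, 1:x]
#3=a depends on [2:z]
#4=x depends on [2:z]
#5=z depends on [3:a, 4:x]
#6=x depends on [5:z]
sources: [0:c, 1:x]
N(rest) = Σ N(rest − s) over sources s of rest; N(one piece) = 1:
  size 1 → [6]=1
  size 2 → [5,6]=1
  size 3 → [3,5,6]=1  [4,5,6]=1
  size 4 → [3,4,5,6]=2
  size 5 → [2,3,4,5,6]=2
  first=0(c) contributes 2
  first=1(x) contributes 2
|[w]| = 4

4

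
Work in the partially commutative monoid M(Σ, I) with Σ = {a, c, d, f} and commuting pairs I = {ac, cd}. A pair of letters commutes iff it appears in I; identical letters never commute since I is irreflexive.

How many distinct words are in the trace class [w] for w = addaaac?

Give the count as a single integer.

7

#0=a has no predecessor
#1=d depends on [0:a]
#2=d depends on [1:d]
#3=a depends on [2:d]
#4=a depends on [3:a]
#5=a depends on [4:a]
#6=c has no predecessor
sources: [0:a, 6:c]
N(rest) = Σ N(rest − s) over sources s of rest; N(one piece) = 1:
  size 1 → [5]=1  [6]=1
  size 2 → [4,5]=1  [5,6]=2
  size 3 → [3,4,5]=1  [4,5,6]=3
  size 4 → [2,3,4,5]=1  [3,4,5,6]=4
  size 5 → [1,2,3,4,5]=1  [2,3,4,5,6]=5
  first=0(a) contributes 6
  first=6(c) contributes 1
|[w]| = 7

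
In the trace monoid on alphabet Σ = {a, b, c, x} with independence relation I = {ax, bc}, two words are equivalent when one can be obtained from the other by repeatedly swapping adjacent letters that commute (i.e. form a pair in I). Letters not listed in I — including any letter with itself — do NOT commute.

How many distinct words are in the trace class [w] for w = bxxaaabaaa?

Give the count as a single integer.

10

#0=b has no predecessor
#1=x depends on [0:b]
#2=x depends on [1:x]
#3=a depends on [0:b]
#4=a depends on [3:a]
#5=a depends on [4:a]
#6=b depends on [2:x, 5:a]
#7=a depends on [6:b]
#8=a depends on [7:a]
#9=a depends on [8:a]
sources: [0:b]
N(rest) = Σ N(rest − s) over sources s of rest; N(one piece) = 1:
  size 1 → [9]=1
  size 2 → [8,9]=1
  size 3 → [7,8,9]=1
  size 4 → [6,7,8,9]=1
  size 5 → [2,6,7,8,9]=1  [5,6,7,8,9]=1
  size 6 → [1,2,6,7,8,9]=1  [2,5,6,7,8,9]=2  [4,5,6,7,8,9]=1
  size 7 → [1,2,5,6,7,8,9]=3  [2,4,5,6,7,8,9]=3  [3,4,5,6,7,8,9]=1
  size 8 → [1,2,4,5,6,7,8,9]=6  [2,3,4,5,6,7,8,9]=4
  first=0(b) contributes 10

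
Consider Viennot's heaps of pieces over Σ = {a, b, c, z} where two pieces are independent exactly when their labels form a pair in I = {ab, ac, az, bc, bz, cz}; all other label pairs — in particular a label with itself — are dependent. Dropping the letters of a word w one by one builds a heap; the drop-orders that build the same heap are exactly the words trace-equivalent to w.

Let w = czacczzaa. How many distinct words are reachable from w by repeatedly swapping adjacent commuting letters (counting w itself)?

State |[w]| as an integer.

piece 0:c — minimal
piece 1:z — minimal
piece 2:a — minimal
piece 3:c rests on {0:c}
piece 4:c rests on {3:c}
piece 5:z rests on {1:z}
piece 6:z rests on {5:z}
piece 7:a rests on {2:a}
piece 8:a rests on {7:a}
minimal pieces: {0:c, 1:z, 2:a}
ways to finish when only these pieces remain (= sum over removing one remaining piece with nothing left below it):
  1 left: {4}→1  {6}→1  {8}→1
  2 left: {3,4}→1  {4,6}→2  {4,8}→2  {5,6}→1  {6,8}→2  {7,8}→1
  3 left: {0,3,4}→1  {1,5,6}→1  {2,7,8}→1  {3,4,6}→3  {3,4,8}→3  {4,5,6}→3  {4,6,8}→6  {4,7,8}→3  {5,6,8}→3  {6,7,8}→3
  4 left: {0,3,4,6}→4  {0,3,4,8}→4  {1,4,5,6}→4  {1,5,6,8}→4  {2,4,7,8}→4  {2,6,7,8}→4  {3,4,5,6}→6  {3,4,6,8}→12  {3,4,7,8}→6  {4,5,6,8}→12  {4,6,7,8}→12  {5,6,7,8}→6
  5 left: {0,3,4,5,6}→10  {0,3,4,6,8}→20  {0,3,4,7,8}→10  {1,3,4,5,6}→10  {1,4,5,6,8}→20  {1,5,6,7,8}→10  {2,3,4,7,8}→10  {2,4,6,7,8}→20  {2,5,6,7,8}→10  {3,4,5,6,8}→30  {3,4,6,7,8}→30  {4,5,6,7,8}→30
  6 left: {0,1,3,4,5,6}→20  {0,2,3,4,7,8}→20  {0,3,4,5,6,8}→60  {0,3,4,6,7,8}→60  {1,2,5,6,7,8}→20  {1,3,4,5,6,8}→60  {1,4,5,6,7,8}→60  {2,3,4,6,7,8}→60  {2,4,5,6,7,8}→60  {3,4,5,6,7,8}→90
  7 left: {0,1,3,4,5,6,8}→140  {0,2,3,4,6,7,8}→140  {0,3,4,5,6,7,8}→210  {1,2,4,5,6,7,8}→140  {1,3,4,5,6,7,8}→210  {2,3,4,5,6,7,8}→210
  placing 0:c first → 560 extensions
  placing 1:z first → 560 extensions
  placing 2:a first → 560 extensions
total linear extensions = 1680

1680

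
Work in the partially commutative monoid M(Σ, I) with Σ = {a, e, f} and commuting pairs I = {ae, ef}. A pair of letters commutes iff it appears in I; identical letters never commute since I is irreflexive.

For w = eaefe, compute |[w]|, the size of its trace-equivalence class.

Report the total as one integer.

drop 0:e onto floor
drop 1:a onto floor
drop 2:e onto {0:e}
drop 3:f onto {1:a}
drop 4:e onto {2:e}
ground layer = {0:e, 1:a}
drop-orders for the pieces not yet dropped (sum over which currently-grounded one goes next):
  1 to go: {3} 1  {4} 1
  2 to go: {1,3} 1  {2,4} 1  {3,4} 2
  3 to go: {0,2,4} 1  {1,3,4} 3  {2,3,4} 3
  if 0:e drops first: 6 orders
  if 1:a drops first: 4 orders
heap linearizations: 10

10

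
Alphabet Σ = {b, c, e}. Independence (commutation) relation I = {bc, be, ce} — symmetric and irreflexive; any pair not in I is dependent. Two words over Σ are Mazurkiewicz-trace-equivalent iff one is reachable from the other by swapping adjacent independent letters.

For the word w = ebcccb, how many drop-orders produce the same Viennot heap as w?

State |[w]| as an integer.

60

drop 0:e onto floor
drop 1:b onto floor
drop 2:c onto floor
drop 3:c onto {2:c}
drop 4:c onto {3:c}
drop 5:b onto {1:b}
ground layer = {0:e, 1:b, 2:c}
drop-orders for the pieces not yet dropped (sum over which currently-grounded one goes next):
  1 to go: {0} 1  {4} 1  {5} 1
  2 to go: {0,4} 2  {0,5} 2  {1,5} 1  {3,4} 1  {4,5} 2
  3 to go: {0,1,5} 3  {0,3,4} 3  {0,4,5} 6  {1,4,5} 3  {2,3,4} 1  {3,4,5} 3
  4 to go: {0,1,4,5} 12  {0,2,3,4} 4  {0,3,4,5} 12  {1,3,4,5} 6  {2,3,4,5} 4
  if 0:e drops first: 10 orders
  if 1:b drops first: 20 orders
  if 2:c drops first: 30 orders
heap linearizations: 60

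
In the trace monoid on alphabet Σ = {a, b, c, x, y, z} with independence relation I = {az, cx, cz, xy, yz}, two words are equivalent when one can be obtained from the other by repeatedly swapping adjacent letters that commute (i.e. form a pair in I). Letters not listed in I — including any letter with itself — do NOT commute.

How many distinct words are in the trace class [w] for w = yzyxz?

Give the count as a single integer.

10

#0=y has no predecessor
#1=z has no predecessor
#2=y depends on [0:y]
#3=x depends on [1:z]
#4=z depends on [3:x]
sources: [0:y, 1:z]
N(rest) = Σ N(rest − s) over sources s of rest; N(one piece) = 1:
  size 1 → [2]=1  [4]=1
  size 2 → [0,2]=1  [2,4]=2  [3,4]=1
  size 3 → [0,2,4]=3  [1,3,4]=1  [2,3,4]=3
  first=0(y) contributes 4
  first=1(z) contributes 6
|[w]| = 10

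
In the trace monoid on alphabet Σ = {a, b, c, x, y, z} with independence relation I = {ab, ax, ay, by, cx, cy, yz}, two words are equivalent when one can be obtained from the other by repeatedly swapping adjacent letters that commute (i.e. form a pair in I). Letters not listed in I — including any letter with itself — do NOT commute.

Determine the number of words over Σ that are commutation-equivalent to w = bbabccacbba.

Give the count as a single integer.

#0=b has no predecessor
#1=b depends on [0:b]
#2=a has no predecessor
#3=b depends on [1:b]
#4=c depends on [2:a, 3:b]
#5=c depends on [4:c]
#6=a depends on [5:c]
#7=c depends on [6:a]
#8=b depends on [7:c]
#9=b depends on [8:b]
#10=a depends on [7:c]
sources: [0:b, 2:a]
N(rest) = Σ N(rest − s) over sources s of rest; N(one piece) = 1:
  size 1 → [9]=1  [10]=1
  size 2 → [8,9]=1  [9,10]=2
  size 3 → [8,9,10]=3
  size 4 → [7,8,9,10]=3
  size 5 → [6,7,8,9,10]=3
  size 6 → [5,6,7,8,9,10]=3
  size 7 → [4,5,6,7,8,9,10]=3
  size 8 → [2,4,5,6,7,8,9,10]=3  [3,4,5,6,7,8,9,10]=3
  size 9 → [1,3,4,5,6,7,8,9,10]=3  [2,3,4,5,6,7,8,9,10]=6
  first=0(b) contributes 9
  first=2(a) contributes 3
|[w]| = 12

12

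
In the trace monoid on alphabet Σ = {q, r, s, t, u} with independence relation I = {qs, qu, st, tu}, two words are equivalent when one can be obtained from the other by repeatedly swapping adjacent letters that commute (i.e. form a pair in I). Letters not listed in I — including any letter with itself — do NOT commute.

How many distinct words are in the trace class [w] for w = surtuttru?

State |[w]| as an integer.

4

piece 0:s — minimal
piece 1:u rests on {0:s}
piece 2:r rests on {1:u}
piece 3:t rests on {2:r}
piece 4:u rests on {2:r}
piece 5:t rests on {3:t}
piece 6:t rests on {5:t}
piece 7:r rests on {4:u, 6:t}
piece 8:u rests on {7:r}
minimal pieces: {0:s}
ways to finish when only these pieces remain (= sum over removing one remaining piece with nothing left below it):
  1 left: {8}→1
  2 left: {7,8}→1
  3 left: {4,7,8}→1  {6,7,8}→1
  4 left: {4,6,7,8}→2  {5,6,7,8}→1
  5 left: {3,5,6,7,8}→1  {4,5,6,7,8}→3
  6 left: {3,4,5,6,7,8}→4
  7 left: {2,3,4,5,6,7,8}→4
  placing 0:s first → 4 extensions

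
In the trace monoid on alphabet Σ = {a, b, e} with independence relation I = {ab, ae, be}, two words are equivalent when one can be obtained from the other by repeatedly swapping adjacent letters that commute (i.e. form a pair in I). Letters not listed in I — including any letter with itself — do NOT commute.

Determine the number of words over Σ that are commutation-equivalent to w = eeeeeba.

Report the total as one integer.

42

#0=e has no predecessor
#1=e depends on [0:e]
#2=e depends on [1:e]
#3=e depends on [2:e]
#4=e depends on [3:e]
#5=b has no predecessor
#6=a has no predecessor
sources: [0:e, 5:b, 6:a]
N(rest) = Σ N(rest − s) over sources s of rest; N(one piece) = 1:
  size 1 → [4]=1  [5]=1  [6]=1
  size 2 → [3,4]=1  [4,5]=2  [4,6]=2  [5,6]=2
  size 3 → [2,3,4]=1  [3,4,5]=3  [3,4,6]=3  [4,5,6]=6
  size 4 → [1,2,3,4]=1  [2,3,4,5]=4  [2,3,4,6]=4  [3,4,5,6]=12
  size 5 → [0,1,2,3,4]=1  [1,2,3,4,5]=5  [1,2,3,4,6]=5  [2,3,4,5,6]=20
  first=0(e) contributes 30
  first=5(b) contributes 6
  first=6(a) contributes 6
|[w]| = 42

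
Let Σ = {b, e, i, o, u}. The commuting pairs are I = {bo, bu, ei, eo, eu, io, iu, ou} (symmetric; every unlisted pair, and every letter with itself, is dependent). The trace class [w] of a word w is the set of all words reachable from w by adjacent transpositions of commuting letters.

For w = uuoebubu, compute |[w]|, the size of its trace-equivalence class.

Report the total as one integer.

280

drop 0:u onto floor
drop 1:u onto {0:u}
drop 2:o onto floor
drop 3:e onto floor
drop 4:b onto {3:e}
drop 5:u onto {1:u}
drop 6:b onto {4:b}
drop 7:u onto {5:u}
ground layer = {0:u, 2:o, 3:e}
drop-orders for the pieces not yet dropped (sum over which currently-grounded one goes next):
  1 to go: {2} 1  {6} 1  {7} 1
  2 to go: {2,6} 2  {2,7} 2  {4,6} 1  {5,7} 1  {6,7} 2
  3 to go: {1,5,7} 1  {2,4,6} 3  {2,5,7} 3  {2,6,7} 6  {3,4,6} 1  {4,6,7} 3  {5,6,7} 3
  4 to go: {0,1,5,7} 1  {1,2,5,7} 4  {1,5,6,7} 4  {2,3,4,6} 4  {2,4,6,7} 12  {2,5,6,7} 12  {3,4,6,7} 4  {4,5,6,7} 6
  5 to go: {0,1,2,5,7} 5  {0,1,5,6,7} 5  {1,2,5,6,7} 20  {1,4,5,6,7} 10  {2,3,4,6,7} 20  {2,4,5,6,7} 30  {3,4,5,6,7} 10
  6 to go: {0,1,2,5,6,7} 30  {0,1,4,5,6,7} 15  {1,2,4,5,6,7} 60  {1,3,4,5,6,7} 20  {2,3,4,5,6,7} 60
  if 0:u drops first: 140 orders
  if 2:o drops first: 35 orders
  if 3:e drops first: 105 orders
heap linearizations: 280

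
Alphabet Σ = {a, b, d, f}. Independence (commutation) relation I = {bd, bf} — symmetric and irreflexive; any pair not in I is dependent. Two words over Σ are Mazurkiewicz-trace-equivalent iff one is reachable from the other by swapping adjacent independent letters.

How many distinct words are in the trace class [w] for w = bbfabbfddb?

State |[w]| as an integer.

0(b) covers ∅
1(b) covers 0:b
2(f) covers ∅
3(a) covers 1:b, 2:f
4(b) covers 3:a
5(b) covers 4:b
6(f) covers 3:a
7(d) covers 6:f
8(d) covers 7:d
9(b) covers 5:b
floor of heap: 0:b, 2:f
completions by unplaced set U, small U first (add the entries for U minus each lowest piece of U):
  |U|=1: {8}:1  {9}:1
  |U|=2: {5,9}:1  {7,8}:1  {8,9}:2
  |U|=3: {4,5,9}:1  {5,8,9}:3  {6,7,8}:1  {7,8,9}:3
  |U|=4: {4,5,8,9}:4  {5,7,8,9}:6  {6,7,8,9}:4
  |U|=5: {4,5,7,8,9}:10  {5,6,7,8,9}:10
  |U|=6: {4,5,6,7,8,9}:20
  |U|=7: {3,4,5,6,7,8,9}:20
  |U|=8: {1,3,4,5,6,7,8,9}:20  {2,3,4,5,6,7,8,9}:20
  start at 0(b): 40
  start at 2(f): 20
sum over floor = 60

60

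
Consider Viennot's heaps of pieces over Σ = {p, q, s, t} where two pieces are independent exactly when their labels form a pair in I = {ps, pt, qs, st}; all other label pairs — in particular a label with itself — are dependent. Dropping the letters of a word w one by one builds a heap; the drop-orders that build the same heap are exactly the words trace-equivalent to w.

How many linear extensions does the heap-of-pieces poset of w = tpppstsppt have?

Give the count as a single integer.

0(t) covers ∅
1(p) covers ∅
2(p) covers 1:p
3(p) covers 2:p
4(s) covers ∅
5(t) covers 0:t
6(s) covers 4:s
7(p) covers 3:p
8(p) covers 7:p
9(t) covers 5:t
floor of heap: 0:t, 1:p, 4:s
completions by unplaced set U, small U first (add the entries for U minus each lowest piece of U):
  |U|=1: {6}:1  {8}:1  {9}:1
  |U|=2: {4,6}:1  {5,9}:1  {6,8}:2  {6,9}:2  {7,8}:1  {8,9}:2
  |U|=3: {0,5,9}:1  {3,7,8}:1  {4,6,8}:3  {4,6,9}:3  {5,6,9}:3  {5,8,9}:3  {6,7,8}:3  {6,8,9}:6  {7,8,9}:3
  |U|=4: {0,5,6,9}:4  {0,5,8,9}:4  {2,3,7,8}:1  {3,6,7,8}:4  {3,7,8,9}:4  {4,5,6,9}:6  {4,6,7,8}:6  {4,6,8,9}:12  {5,6,8,9}:12  {5,7,8,9}:6  {6,7,8,9}:12
  |U|=5: {0,4,5,6,9}:10  {0,5,6,8,9}:20  {0,5,7,8,9}:10  {1,2,3,7,8}:1  {2,3,6,7,8}:5  {2,3,7,8,9}:5  {3,4,6,7,8}:10  {3,5,7,8,9}:10  {3,6,7,8,9}:20  {4,5,6,8,9}:30  {4,6,7,8,9}:30  {5,6,7,8,9}:30
  |U|=6: {0,3,5,7,8,9}:20  {0,4,5,6,8,9}:60  {0,5,6,7,8,9}:60  {1,2,3,6,7,8}:6  {1,2,3,7,8,9}:6  {2,3,4,6,7,8}:15  {2,3,5,7,8,9}:15  {2,3,6,7,8,9}:30  {3,4,6,7,8,9}:60  {3,5,6,7,8,9}:60  {4,5,6,7,8,9}:90
  |U|=7: {0,2,3,5,7,8,9}:35  {0,3,5,6,7,8,9}:140  {0,4,5,6,7,8,9}:210  {1,2,3,4,6,7,8}:21  {1,2,3,5,7,8,9}:21  {1,2,3,6,7,8,9}:42  {2,3,4,6,7,8,9}:105  {2,3,5,6,7,8,9}:105  {3,4,5,6,7,8,9}:210
  |U|=8: {0,1,2,3,5,7,8,9}:56  {0,2,3,5,6,7,8,9}:280  {0,3,4,5,6,7,8,9}:560  {1,2,3,4,6,7,8,9}:168  {1,2,3,5,6,7,8,9}:168  {2,3,4,5,6,7,8,9}:420
  start at 0(t): 756
  start at 1(p): 1260
  start at 4(s): 504
sum over floor = 2520

2520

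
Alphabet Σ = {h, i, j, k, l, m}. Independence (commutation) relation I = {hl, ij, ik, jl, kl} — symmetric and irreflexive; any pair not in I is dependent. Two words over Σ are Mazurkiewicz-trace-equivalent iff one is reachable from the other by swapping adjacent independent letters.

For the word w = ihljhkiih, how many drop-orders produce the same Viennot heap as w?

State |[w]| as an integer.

13

drop 0:i onto floor
drop 1:h onto {0:i}
drop 2:l onto {0:i}
drop 3:j onto {1:h}
drop 4:h onto {3:j}
drop 5:k onto {4:h}
drop 6:i onto {2:l, 4:h}
drop 7:i onto {6:i}
drop 8:h onto {5:k, 7:i}
ground layer = {0:i}
drop-orders for the pieces not yet dropped (sum over which currently-grounded one goes next):
  1 to go: {8} 1
  2 to go: {5,8} 1  {7,8} 1
  3 to go: {5,7,8} 2  {6,7,8} 1
  4 to go: {2,6,7,8} 1  {5,6,7,8} 3
  5 to go: {2,5,6,7,8} 4  {4,5,6,7,8} 3
  6 to go: {2,4,5,6,7,8} 7  {3,4,5,6,7,8} 3
  7 to go: {1,3,4,5,6,7,8} 3  {2,3,4,5,6,7,8} 10
  if 0:i drops first: 13 orders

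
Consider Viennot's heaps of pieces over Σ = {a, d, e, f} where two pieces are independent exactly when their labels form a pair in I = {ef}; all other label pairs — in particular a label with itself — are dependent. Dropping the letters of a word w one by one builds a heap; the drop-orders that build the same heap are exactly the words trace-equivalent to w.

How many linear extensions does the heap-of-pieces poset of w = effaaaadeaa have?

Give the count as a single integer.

3

#0=e has no predecessor
#1=f has no predecessor
#2=f depends on [1:f]
#3=a depends on [0:e, 2:f]
#4=a depends on [3:a]
#5=a depends on [4:a]
#6=a depends on [5:a]
#7=d depends on [6:a]
#8=e depends on [7:d]
#9=a depends on [8:e]
#10=a depends on [9:a]
sources: [0:e, 1:f]
N(rest) = Σ N(rest − s) over sources s of rest; N(one piece) = 1:
  size 1 → [10]=1
  size 2 → [9,10]=1
  size 3 → [8,9,10]=1
  size 4 → [7,8,9,10]=1
  size 5 → [6,7,8,9,10]=1
  size 6 → [5,6,7,8,9,10]=1
  size 7 → [4,5,6,7,8,9,10]=1
  size 8 → [3,4,5,6,7,8,9,10]=1
  size 9 → [0,3,4,5,6,7,8,9,10]=1  [2,3,4,5,6,7,8,9,10]=1
  first=0(e) contributes 1
  first=1(f) contributes 2
|[w]| = 3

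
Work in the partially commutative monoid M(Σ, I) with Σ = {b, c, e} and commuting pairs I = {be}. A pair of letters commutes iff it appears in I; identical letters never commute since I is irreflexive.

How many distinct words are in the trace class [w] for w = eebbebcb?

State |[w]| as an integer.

20

drop 0:e onto floor
drop 1:e onto {0:e}
drop 2:b onto floor
drop 3:b onto {2:b}
drop 4:e onto {1:e}
drop 5:b onto {3:b}
drop 6:c onto {4:e, 5:b}
drop 7:b onto {6:c}
ground layer = {0:e, 2:b}
drop-orders for the pieces not yet dropped (sum over which currently-grounded one goes next):
  1 to go: {7} 1
  2 to go: {6,7} 1
  3 to go: {4,6,7} 1  {5,6,7} 1
  4 to go: {1,4,6,7} 1  {3,5,6,7} 1  {4,5,6,7} 2
  5 to go: {0,1,4,6,7} 1  {1,4,5,6,7} 3  {2,3,5,6,7} 1  {3,4,5,6,7} 3
  6 to go: {0,1,4,5,6,7} 4  {1,3,4,5,6,7} 6  {2,3,4,5,6,7} 4
  if 0:e drops first: 10 orders
  if 2:b drops first: 10 orders
heap linearizations: 20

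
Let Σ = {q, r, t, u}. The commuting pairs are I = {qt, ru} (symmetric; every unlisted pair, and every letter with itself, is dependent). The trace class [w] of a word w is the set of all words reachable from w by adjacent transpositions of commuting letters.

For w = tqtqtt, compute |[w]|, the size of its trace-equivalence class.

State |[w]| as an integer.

piece 0:t — minimal
piece 1:q — minimal
piece 2:t rests on {0:t}
piece 3:q rests on {1:q}
piece 4:t rests on {2:t}
piece 5:t rests on {4:t}
minimal pieces: {0:t, 1:q}
ways to finish when only these pieces remain (= sum over removing one remaining piece with nothing left below it):
  1 left: {3}→1  {5}→1
  2 left: {1,3}→1  {3,5}→2  {4,5}→1
  3 left: {1,3,5}→3  {2,4,5}→1  {3,4,5}→3
  4 left: {0,2,4,5}→1  {1,3,4,5}→6  {2,3,4,5}→4
  placing 0:t first → 10 extensions
  placing 1:q first → 5 extensions
total linear extensions = 15

15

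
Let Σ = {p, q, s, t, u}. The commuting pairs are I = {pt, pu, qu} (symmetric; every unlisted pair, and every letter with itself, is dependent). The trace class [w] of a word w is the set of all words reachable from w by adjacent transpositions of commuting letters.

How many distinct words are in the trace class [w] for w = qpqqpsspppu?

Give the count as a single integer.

0(q) covers ∅
1(p) covers 0:q
2(q) covers 1:p
3(q) covers 2:q
4(p) covers 3:q
5(s) covers 4:p
6(s) covers 5:s
7(p) covers 6:s
8(p) covers 7:p
9(p) covers 8:p
10(u) covers 6:s
floor of heap: 0:q
completions by unplaced set U, small U first (add the entries for U minus each lowest piece of U):
  |U|=1: {9}:1  {10}:1
  |U|=2: {8,9}:1  {9,10}:2
  |U|=3: {7,8,9}:1  {8,9,10}:3
  |U|=4: {7,8,9,10}:4
  |U|=5: {6,7,8,9,10}:4
  |U|=6: {5,6,7,8,9,10}:4
  |U|=7: {4,5,6,7,8,9,10}:4
  |U|=8: {3,4,5,6,7,8,9,10}:4
  |U|=9: {2,3,4,5,6,7,8,9,10}:4
  start at 0(q): 4

4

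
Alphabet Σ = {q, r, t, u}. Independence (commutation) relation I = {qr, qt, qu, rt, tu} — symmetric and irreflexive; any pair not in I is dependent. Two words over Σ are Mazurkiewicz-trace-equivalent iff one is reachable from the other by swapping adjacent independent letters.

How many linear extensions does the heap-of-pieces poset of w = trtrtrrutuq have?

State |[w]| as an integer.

2310

piece 0:t — minimal
piece 1:r — minimal
piece 2:t rests on {0:t}
piece 3:r rests on {1:r}
piece 4:t rests on {2:t}
piece 5:r rests on {3:r}
piece 6:r rests on {5:r}
piece 7:u rests on {6:r}
piece 8:t rests on {4:t}
piece 9:u rests on {7:u}
piece 10:q — minimal
minimal pieces: {0:t, 1:r, 10:q}
ways to finish when only these pieces remain (= sum over removing one remaining piece with nothing left below it):
  1 left: {8}→1  {9}→1  {10}→1
  2 left: {4,8}→1  {7,9}→1  {8,9}→2  {8,10}→2  {9,10}→2
  3 left: {2,4,8}→1  {4,8,9}→3  {4,8,10}→3  {6,7,9}→1  {7,8,9}→3  {7,9,10}→3  {8,9,10}→6
  4 left: {0,2,4,8}→1  {2,4,8,9}→4  {2,4,8,10}→4  {4,7,8,9}→6  {4,8,9,10}→12  {5,6,7,9}→1  {6,7,8,9}→4  {6,7,9,10}→4  {7,8,9,10}→12
  5 left: {0,2,4,8,9}→5  {0,2,4,8,10}→5  {2,4,7,8,9}→10  {2,4,8,9,10}→20  {3,5,6,7,9}→1  {4,6,7,8,9}→10  {4,7,8,9,10}→30  {5,6,7,8,9}→5  {5,6,7,9,10}→5  {6,7,8,9,10}→20
  6 left: {0,2,4,7,8,9}→15  {0,2,4,8,9,10}→30  {1,3,5,6,7,9}→1  {2,4,6,7,8,9}→20  {2,4,7,8,9,10}→60  {3,5,6,7,8,9}→6  {3,5,6,7,9,10}→6  {4,5,6,7,8,9}→15  {4,6,7,8,9,10}→60  {5,6,7,8,9,10}→30
  7 left: {0,2,4,6,7,8,9}→35  {0,2,4,7,8,9,10}→105  {1,3,5,6,7,8,9}→7  {1,3,5,6,7,9,10}→7  {2,4,5,6,7,8,9}→35  {2,4,6,7,8,9,10}→140  {3,4,5,6,7,8,9}→21  {3,5,6,7,8,9,10}→42  {4,5,6,7,8,9,10}→105
  8 left: {0,2,4,5,6,7,8,9}→70  {0,2,4,6,7,8,9,10}→280  {1,3,4,5,6,7,8,9}→28  {1,3,5,6,7,8,9,10}→56  {2,3,4,5,6,7,8,9}→56  {2,4,5,6,7,8,9,10}→280  {3,4,5,6,7,8,9,10}→168
  9 left: {0,2,3,4,5,6,7,8,9}→126  {0,2,4,5,6,7,8,9,10}→630  {1,2,3,4,5,6,7,8,9}→84  {1,3,4,5,6,7,8,9,10}→252  {2,3,4,5,6,7,8,9,10}→504
  placing 0:t first → 840 extensions
  placing 1:r first → 1260 extensions
  placing 10:q first → 210 extensions
total linear extensions = 2310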